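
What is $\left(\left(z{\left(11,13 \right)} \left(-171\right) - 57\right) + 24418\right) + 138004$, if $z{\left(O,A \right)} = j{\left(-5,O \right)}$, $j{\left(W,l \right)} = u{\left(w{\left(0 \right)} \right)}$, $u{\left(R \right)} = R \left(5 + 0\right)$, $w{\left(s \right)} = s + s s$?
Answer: $162365$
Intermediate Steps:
$w{\left(s \right)} = s + s^{2}$
$u{\left(R \right)} = 5 R$ ($u{\left(R \right)} = R 5 = 5 R$)
$j{\left(W,l \right)} = 0$ ($j{\left(W,l \right)} = 5 \cdot 0 \left(1 + 0\right) = 5 \cdot 0 \cdot 1 = 5 \cdot 0 = 0$)
$z{\left(O,A \right)} = 0$
$\left(\left(z{\left(11,13 \right)} \left(-171\right) - 57\right) + 24418\right) + 138004 = \left(\left(0 \left(-171\right) - 57\right) + 24418\right) + 138004 = \left(\left(0 - 57\right) + 24418\right) + 138004 = \left(-57 + 24418\right) + 138004 = 24361 + 138004 = 162365$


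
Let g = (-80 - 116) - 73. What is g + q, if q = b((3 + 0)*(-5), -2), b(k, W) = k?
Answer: -284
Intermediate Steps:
q = -15 (q = (3 + 0)*(-5) = 3*(-5) = -15)
g = -269 (g = -196 - 73 = -269)
g + q = -269 - 15 = -284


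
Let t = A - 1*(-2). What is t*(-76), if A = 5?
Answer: -532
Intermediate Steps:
t = 7 (t = 5 - 1*(-2) = 5 + 2 = 7)
t*(-76) = 7*(-76) = -532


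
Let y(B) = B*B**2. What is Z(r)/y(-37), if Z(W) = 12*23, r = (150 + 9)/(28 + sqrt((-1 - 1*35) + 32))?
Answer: -276/50653 ≈ -0.0054488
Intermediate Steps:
r = 159*(28 - 2*I)/788 (r = 159/(28 + sqrt((-1 - 35) + 32)) = 159/(28 + sqrt(-36 + 32)) = 159/(28 + sqrt(-4)) = 159/(28 + 2*I) = 159*((28 - 2*I)/788) = 159*(28 - 2*I)/788 ≈ 5.6497 - 0.40355*I)
Z(W) = 276
y(B) = B**3
Z(r)/y(-37) = 276/((-37)**3) = 276/(-50653) = 276*(-1/50653) = -276/50653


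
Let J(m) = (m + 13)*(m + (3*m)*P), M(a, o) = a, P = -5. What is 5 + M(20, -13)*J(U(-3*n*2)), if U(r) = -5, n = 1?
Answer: 11205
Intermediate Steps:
J(m) = -14*m*(13 + m) (J(m) = (m + 13)*(m + (3*m)*(-5)) = (13 + m)*(m - 15*m) = (13 + m)*(-14*m) = -14*m*(13 + m))
5 + M(20, -13)*J(U(-3*n*2)) = 5 + 20*(-14*(-5)*(13 - 5)) = 5 + 20*(-14*(-5)*8) = 5 + 20*560 = 5 + 11200 = 11205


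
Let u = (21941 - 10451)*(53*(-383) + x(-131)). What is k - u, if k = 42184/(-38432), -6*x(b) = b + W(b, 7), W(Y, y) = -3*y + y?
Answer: 1119129434067/4804 ≈ 2.3296e+8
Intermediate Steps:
W(Y, y) = -2*y
x(b) = 7/3 - b/6 (x(b) = -(b - 2*7)/6 = -(b - 14)/6 = -(-14 + b)/6 = 7/3 - b/6)
u = -232957835 (u = (21941 - 10451)*(53*(-383) + (7/3 - ⅙*(-131))) = 11490*(-20299 + (7/3 + 131/6)) = 11490*(-20299 + 145/6) = 11490*(-121649/6) = -232957835)
k = -5273/4804 (k = 42184*(-1/38432) = -5273/4804 ≈ -1.0976)
k - u = -5273/4804 - 1*(-232957835) = -5273/4804 + 232957835 = 1119129434067/4804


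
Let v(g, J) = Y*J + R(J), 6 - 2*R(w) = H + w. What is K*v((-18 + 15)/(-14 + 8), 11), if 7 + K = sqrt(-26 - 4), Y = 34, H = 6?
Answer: -5159/2 + 737*I*sqrt(30)/2 ≈ -2579.5 + 2018.4*I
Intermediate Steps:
R(w) = -w/2 (R(w) = 3 - (6 + w)/2 = 3 + (-3 - w/2) = -w/2)
K = -7 + I*sqrt(30) (K = -7 + sqrt(-26 - 4) = -7 + sqrt(-30) = -7 + I*sqrt(30) ≈ -7.0 + 5.4772*I)
v(g, J) = 67*J/2 (v(g, J) = 34*J - J/2 = 67*J/2)
K*v((-18 + 15)/(-14 + 8), 11) = (-7 + I*sqrt(30))*((67/2)*11) = (-7 + I*sqrt(30))*(737/2) = -5159/2 + 737*I*sqrt(30)/2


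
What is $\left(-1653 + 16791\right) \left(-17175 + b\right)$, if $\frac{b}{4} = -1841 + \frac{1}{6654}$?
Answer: $- \frac{411961752546}{1109} \approx -3.7147 \cdot 10^{8}$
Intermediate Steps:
$b = - \frac{24500026}{3327}$ ($b = 4 \left(-1841 + \frac{1}{6654}\right) = 4 \left(- \frac{12250013}{6654}\right) = - \frac{24500026}{3327} \approx -7364.0$)
$\left(-1653 + 16791\right) \left(-17175 + b\right) = \left(-1653 + 16791\right) \left(-17175 - \frac{24500026}{3327}\right) = 15138 \left(- \frac{81641251}{3327}\right) = - \frac{411961752546}{1109}$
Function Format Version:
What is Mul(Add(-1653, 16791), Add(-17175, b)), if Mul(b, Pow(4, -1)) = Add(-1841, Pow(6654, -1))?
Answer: Rational(-411961752546, 1109) ≈ -3.7147e+8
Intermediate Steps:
b = Rational(-24500026, 3327) (b = Mul(4, Add(-1841, Pow(6654, -1))) = Mul(4, Add(-1841, Rational(1, 6654))) = Mul(4, Rational(-12250013, 6654)) = Rational(-24500026, 3327) ≈ -7364.0)
Mul(Add(-1653, 16791), Add(-17175, b)) = Mul(Add(-1653, 16791), Add(-17175, Rational(-24500026, 3327))) = Mul(15138, Rational(-81641251, 3327)) = Rational(-411961752546, 1109)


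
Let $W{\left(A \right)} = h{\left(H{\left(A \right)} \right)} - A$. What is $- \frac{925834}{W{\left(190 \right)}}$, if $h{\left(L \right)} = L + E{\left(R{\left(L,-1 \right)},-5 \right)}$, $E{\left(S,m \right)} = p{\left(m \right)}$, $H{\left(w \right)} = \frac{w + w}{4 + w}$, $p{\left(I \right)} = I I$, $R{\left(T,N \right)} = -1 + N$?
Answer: $\frac{89805898}{15815} \approx 5678.5$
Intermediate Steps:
$p{\left(I \right)} = I^{2}$
$H{\left(w \right)} = \frac{2 w}{4 + w}$
$E{\left(S,m \right)} = m^{2}$
$h{\left(L \right)} = 25 + L$ ($h{\left(L \right)} = L + \left(-5\right)^{2} = L + 25 = 25 + L$)
$W{\left(A \right)} = 25 - A + \frac{2 A}{4 + A}$ ($W{\left(A \right)} = \left(25 + \frac{2 A}{4 + A}\right) - A = 25 - A + \frac{2 A}{4 + A}$)
$- \frac{925834}{W{\left(190 \right)}} = - \frac{925834}{\frac{1}{4 + 190} \left(100 - 190^{2} + 23 \cdot 190\right)} = - \frac{925834}{\frac{1}{194} \left(100 - 36100 + 4370\right)} = - \frac{925834}{\frac{1}{194} \left(-31630\right)} = - \frac{925834}{- \frac{15815}{97}} = \left(-925834\right) \left(- \frac{97}{15815}\right) = \frac{89805898}{15815}$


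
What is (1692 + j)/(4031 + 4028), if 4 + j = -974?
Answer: 714/8059 ≈ 0.088597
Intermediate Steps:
j = -978 (j = -4 - 974 = -978)
(1692 + j)/(4031 + 4028) = (1692 - 978)/(4031 + 4028) = 714/8059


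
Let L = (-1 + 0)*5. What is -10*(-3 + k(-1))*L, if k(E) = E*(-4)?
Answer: 50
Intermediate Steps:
k(E) = -4*E
L = -5 (L = -1*5 = -5)
-10*(-3 + k(-1))*L = -10*(-3 - 4*(-1))*(-5) = -10*(-3 + 4)*(-5) = -10*(-5) = 50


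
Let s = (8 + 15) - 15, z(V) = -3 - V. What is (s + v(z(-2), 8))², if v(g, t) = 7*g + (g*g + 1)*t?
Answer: 289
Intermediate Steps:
v(g, t) = 7*g + t*(1 + g²) (v(g, t) = 7*g + (g² + 1)*t = 7*g + (1 + g²)*t = 7*g + t*(1 + g²))
s = 8 (s = 23 - 15 = 8)
(s + v(z(-2), 8))² = (8 + (8 + 7*(-3 - 1*(-2)) + 8*(-3 - 1*(-2))²))² = (8 + (8 + 7*(-3 + 2) + 8*(-3 + 2)²))² = (8 + (8 + 7*(-1) + 8*(-1)²))² = (8 + (8 - 7 + 8*1))² = (8 + (8 - 7 + 8))² = (8 + 9)² = 17² = 289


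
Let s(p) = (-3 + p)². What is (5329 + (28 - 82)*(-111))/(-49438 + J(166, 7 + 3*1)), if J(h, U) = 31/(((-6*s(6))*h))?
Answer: -101499372/443162263 ≈ -0.22903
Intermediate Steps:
J(h, U) = -31/(54*h) (J(h, U) = 31/(((-6*(-3 + 6)²)*h)) = 31/(((-6*3²)*h)) = 31/(((-6*9)*h)) = 31/((-54*h)) = 31*(-1/(54*h)) = -31/(54*h))
(5329 + (28 - 82)*(-111))/(-49438 + J(166, 7 + 3*1)) = (5329 + (28 - 82)*(-111))/(-49438 - 31/54/166) = (5329 - 54*(-111))/(-49438 - 31/54*1/166) = (5329 + 5994)/(-49438 - 31/8964) = 11323/(-443162263/8964) = 11323*(-8964/443162263) = -101499372/443162263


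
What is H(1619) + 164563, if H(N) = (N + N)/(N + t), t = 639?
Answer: 185793246/1129 ≈ 1.6456e+5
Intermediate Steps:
H(N) = 2*N/(639 + N) (H(N) = (N + N)/(N + 639) = (2*N)/(639 + N) = 2*N/(639 + N))
H(1619) + 164563 = 2*1619/(639 + 1619) + 164563 = 2*1619/2258 + 164563 = 2*1619*(1/2258) + 164563 = 1619/1129 + 164563 = 185793246/1129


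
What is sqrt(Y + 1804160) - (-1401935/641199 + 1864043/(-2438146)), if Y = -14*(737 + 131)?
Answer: 4613344720067/1563336777054 + 6*sqrt(49778) ≈ 1341.6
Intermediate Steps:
Y = -12152 (Y = -14*868 = -12152)
sqrt(Y + 1804160) - (-1401935/641199 + 1864043/(-2438146)) = sqrt(-12152 + 1804160) - (-1401935/641199 + 1864043/(-2438146)) = sqrt(1792008) - (-1401935*1/641199 + 1864043*(-1/2438146)) = 6*sqrt(49778) - (-1401935/641199 - 1864043/2438146) = 6*sqrt(49778) - 1*(-4613344720067/1563336777054) = 6*sqrt(49778) + 4613344720067/1563336777054 = 4613344720067/1563336777054 + 6*sqrt(49778)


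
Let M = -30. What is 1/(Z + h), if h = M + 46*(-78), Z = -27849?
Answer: -1/31467 ≈ -3.1779e-5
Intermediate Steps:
h = -3618 (h = -30 + 46*(-78) = -30 - 3588 = -3618)
1/(Z + h) = 1/(-27849 - 3618) = 1/(-31467) = -1/31467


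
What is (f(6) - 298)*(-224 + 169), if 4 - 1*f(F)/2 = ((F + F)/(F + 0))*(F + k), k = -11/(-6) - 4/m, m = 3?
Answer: 17380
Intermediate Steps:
k = 1/2 (k = -11/(-6) - 4/3 = -11*(-1/6) - 4*1/3 = 11/6 - 4/3 = 1/2 ≈ 0.50000)
f(F) = 6 - 4*F (f(F) = 8 - 2*(F + F)/(F + 0)*(F + 1/2) = 8 - 2*(2*F)/F*(1/2 + F) = 8 - 4*(1/2 + F) = 8 - 2*(1 + 2*F) = 8 + (-2 - 4*F) = 6 - 4*F)
(f(6) - 298)*(-224 + 169) = ((6 - 4*6) - 298)*(-224 + 169) = ((6 - 24) - 298)*(-55) = (-18 - 298)*(-55) = -316*(-55) = 17380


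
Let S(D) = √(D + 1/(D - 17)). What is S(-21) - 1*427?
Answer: -427 + I*√30362/38 ≈ -427.0 + 4.5854*I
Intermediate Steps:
S(D) = √(D + 1/(-17 + D))
S(-21) - 1*427 = √((1 - 21*(-17 - 21))/(-17 - 21)) - 1*427 = √((1 - 21*(-38))/(-38)) - 427 = √(-(1 + 798)/38) - 427 = √(-1/38*799) - 427 = √(-799/38) - 427 = I*√30362/38 - 427 = -427 + I*√30362/38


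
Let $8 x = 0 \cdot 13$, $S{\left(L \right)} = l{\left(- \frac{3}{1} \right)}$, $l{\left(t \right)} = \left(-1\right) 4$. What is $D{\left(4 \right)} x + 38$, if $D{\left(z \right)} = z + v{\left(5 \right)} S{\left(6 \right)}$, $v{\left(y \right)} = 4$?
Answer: $38$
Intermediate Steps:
$l{\left(t \right)} = -4$
$S{\left(L \right)} = -4$
$D{\left(z \right)} = -16 + z$ ($D{\left(z \right)} = z + 4 \left(-4\right) = z - 16 = -16 + z$)
$x = 0$ ($x = \frac{0 \cdot 13}{8} = \frac{1}{8} \cdot 0 = 0$)
$D{\left(4 \right)} x + 38 = \left(-16 + 4\right) 0 + 38 = \left(-12\right) 0 + 38 = 0 + 38 = 38$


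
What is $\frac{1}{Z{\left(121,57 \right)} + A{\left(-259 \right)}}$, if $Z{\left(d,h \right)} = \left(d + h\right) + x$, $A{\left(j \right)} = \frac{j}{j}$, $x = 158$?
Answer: $\frac{1}{337} \approx 0.0029674$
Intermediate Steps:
$A{\left(j \right)} = 1$
$Z{\left(d,h \right)} = 158 + d + h$ ($Z{\left(d,h \right)} = \left(d + h\right) + 158 = 158 + d + h$)
$\frac{1}{Z{\left(121,57 \right)} + A{\left(-259 \right)}} = \frac{1}{\left(158 + 121 + 57\right) + 1} = \frac{1}{336 + 1} = \frac{1}{337}$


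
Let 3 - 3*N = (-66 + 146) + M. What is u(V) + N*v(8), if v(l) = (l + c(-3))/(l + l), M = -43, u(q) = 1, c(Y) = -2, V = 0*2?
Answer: -13/4 ≈ -3.2500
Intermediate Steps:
V = 0
N = -34/3 (N = 1 - ((-66 + 146) - 43)/3 = 1 - (80 - 43)/3 = 1 - 1/3*37 = 1 - 37/3 = -34/3 ≈ -11.333)
v(l) = (-2 + l)/(2*l) (v(l) = (l - 2)/(l + l) = (-2 + l)/((2*l)) = (-2 + l)*(1/(2*l)) = (-2 + l)/(2*l))
u(V) + N*v(8) = 1 - 17*(-2 + 8)/(3*8) = 1 - 17*6/(3*8) = 1 - 34/3*3/8 = 1 - 17/4 = -13/4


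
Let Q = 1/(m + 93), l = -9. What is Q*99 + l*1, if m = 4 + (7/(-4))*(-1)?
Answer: -3159/395 ≈ -7.9975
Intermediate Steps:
m = 23/4 (m = 4 + (7*(-¼))*(-1) = 4 - 7/4*(-1) = 4 + 7/4 = 23/4 ≈ 5.7500)
Q = 4/395 (Q = 1/(23/4 + 93) = 1/(395/4) = 4/395 ≈ 0.010127)
Q*99 + l*1 = (4/395)*99 - 9*1 = 396/395 - 9 = -3159/395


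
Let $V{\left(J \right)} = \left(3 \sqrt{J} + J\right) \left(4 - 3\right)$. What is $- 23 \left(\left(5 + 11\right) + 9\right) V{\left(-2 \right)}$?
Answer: $1150 - 1725 i \sqrt{2} \approx 1150.0 - 2439.5 i$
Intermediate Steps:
$V{\left(J \right)} = J + 3 \sqrt{J}$ ($V{\left(J \right)} = \left(J + 3 \sqrt{J}\right) 1 = J + 3 \sqrt{J}$)
$- 23 \left(\left(5 + 11\right) + 9\right) V{\left(-2 \right)} = - 23 \left(\left(5 + 11\right) + 9\right) \left(-2 + 3 \sqrt{-2}\right) = - 23 \left(16 + 9\right) \left(-2 + 3 i \sqrt{2}\right) = \left(-23\right) 25 \left(-2 + 3 i \sqrt{2}\right) = - 575 \left(-2 + 3 i \sqrt{2}\right) = 1150 - 1725 i \sqrt{2}$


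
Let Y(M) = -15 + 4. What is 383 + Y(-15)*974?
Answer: -10331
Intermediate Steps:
Y(M) = -11
383 + Y(-15)*974 = 383 - 11*974 = 383 - 10714 = -10331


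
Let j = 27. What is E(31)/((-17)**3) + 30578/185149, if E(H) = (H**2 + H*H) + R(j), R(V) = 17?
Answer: -208774197/909637037 ≈ -0.22951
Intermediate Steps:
E(H) = 17 + 2*H**2 (E(H) = (H**2 + H*H) + 17 = (H**2 + H**2) + 17 = 2*H**2 + 17 = 17 + 2*H**2)
E(31)/((-17)**3) + 30578/185149 = (17 + 2*31**2)/((-17)**3) + 30578/185149 = (17 + 2*961)/(-4913) + 30578*(1/185149) = (17 + 1922)*(-1/4913) + 30578/185149 = 1939*(-1/4913) + 30578/185149 = -1939/4913 + 30578/185149 = -208774197/909637037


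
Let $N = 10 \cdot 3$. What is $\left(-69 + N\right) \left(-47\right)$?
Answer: $1833$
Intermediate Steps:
$N = 30$
$\left(-69 + N\right) \left(-47\right) = \left(-69 + 30\right) \left(-47\right) = \left(-39\right) \left(-47\right) = 1833$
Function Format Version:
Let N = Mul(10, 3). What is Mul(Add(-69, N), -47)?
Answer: 1833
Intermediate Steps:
N = 30
Mul(Add(-69, N), -47) = Mul(Add(-69, 30), -47) = Mul(-39, -47) = 1833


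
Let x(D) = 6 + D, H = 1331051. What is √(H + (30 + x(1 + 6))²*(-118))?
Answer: √1112869 ≈ 1054.9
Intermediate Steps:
√(H + (30 + x(1 + 6))²*(-118)) = √(1331051 + (30 + (6 + (1 + 6)))²*(-118)) = √(1331051 + (30 + (6 + 7))²*(-118)) = √(1331051 + (30 + 13)²*(-118)) = √(1331051 + 43²*(-118)) = √(1331051 + 1849*(-118)) = √(1331051 - 218182) = √1112869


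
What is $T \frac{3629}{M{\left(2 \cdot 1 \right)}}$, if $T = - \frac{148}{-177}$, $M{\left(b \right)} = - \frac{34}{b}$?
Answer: $- \frac{537092}{3009} \approx -178.5$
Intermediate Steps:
$T = \frac{148}{177}$ ($T = \left(-148\right) \left(- \frac{1}{177}\right) = \frac{148}{177} \approx 0.83616$)
$T \frac{3629}{M{\left(2 \cdot 1 \right)}} = \frac{148 \frac{3629}{\left(-34\right) \frac{1}{2 \cdot 1}}}{177} = \frac{148 \frac{3629}{\left(-34\right) \frac{1}{2}}}{177} = \frac{148 \frac{3629}{-17}}{177} = \frac{148 \cdot 3629 \left(- \frac{1}{17}\right)}{177} = \frac{148}{177} \left(- \frac{3629}{17}\right) = - \frac{537092}{3009}$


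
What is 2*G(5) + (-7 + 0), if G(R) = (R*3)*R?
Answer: 143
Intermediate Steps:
G(R) = 3*R² (G(R) = (3*R)*R = 3*R²)
2*G(5) + (-7 + 0) = 2*(3*5²) + (-7 + 0) = 2*(3*25) - 7 = 2*75 - 7 = 150 - 7 = 143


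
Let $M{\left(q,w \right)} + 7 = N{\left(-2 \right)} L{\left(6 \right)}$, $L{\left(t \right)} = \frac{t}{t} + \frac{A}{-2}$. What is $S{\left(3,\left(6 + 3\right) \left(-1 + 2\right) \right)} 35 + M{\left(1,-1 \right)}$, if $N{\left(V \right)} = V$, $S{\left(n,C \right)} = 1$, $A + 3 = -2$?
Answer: $21$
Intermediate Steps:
$A = -5$ ($A = -3 - 2 = -5$)
$L{\left(t \right)} = \frac{7}{2}$ ($L{\left(t \right)} = \frac{t}{t} - \frac{5}{-2} = 1 - - \frac{5}{2} = 1 + \frac{5}{2} = \frac{7}{2}$)
$M{\left(q,w \right)} = -14$ ($M{\left(q,w \right)} = -7 - 7 = -14$)
$S{\left(3,\left(6 + 3\right) \left(-1 + 2\right) \right)} 35 + M{\left(1,-1 \right)} = 1 \cdot 35 - 14 = 35 - 14 = 21$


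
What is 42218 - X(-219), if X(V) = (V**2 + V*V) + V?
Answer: -53485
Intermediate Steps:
X(V) = V + 2*V**2 (X(V) = (V**2 + V**2) + V = 2*V**2 + V = V + 2*V**2)
42218 - X(-219) = 42218 - (-219)*(1 + 2*(-219)) = 42218 - (-219)*(1 - 438) = 42218 - (-219)*(-437) = 42218 - 1*95703 = 42218 - 95703 = -53485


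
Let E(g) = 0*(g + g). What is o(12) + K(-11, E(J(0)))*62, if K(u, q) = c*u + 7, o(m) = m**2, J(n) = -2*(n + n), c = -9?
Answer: 6716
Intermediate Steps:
J(n) = -4*n
E(g) = 0 (E(g) = 0*(2*g) = 0)
K(u, q) = 7 - 9*u (K(u, q) = -9*u + 7 = 7 - 9*u)
o(12) + K(-11, E(J(0)))*62 = 12**2 + (7 - 9*(-11))*62 = 144 + (7 + 99)*62 = 144 + 106*62 = 144 + 6572 = 6716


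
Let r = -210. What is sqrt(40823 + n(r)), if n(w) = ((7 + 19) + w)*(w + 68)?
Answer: 3*sqrt(7439) ≈ 258.75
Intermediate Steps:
n(w) = (26 + w)*(68 + w)
sqrt(40823 + n(r)) = sqrt(40823 + (1768 + (-210)**2 + 94*(-210))) = sqrt(40823 + (1768 + 44100 - 19740)) = sqrt(40823 + 26128) = sqrt(66951) = 3*sqrt(7439)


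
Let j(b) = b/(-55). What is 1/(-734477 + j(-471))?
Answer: -55/40395764 ≈ -1.3615e-6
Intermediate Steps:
j(b) = -b/55 (j(b) = b*(-1/55) = -b/55)
1/(-734477 + j(-471)) = 1/(-734477 - 1/55*(-471)) = 1/(-734477 + 471/55) = 1/(-40395764/55) = -55/40395764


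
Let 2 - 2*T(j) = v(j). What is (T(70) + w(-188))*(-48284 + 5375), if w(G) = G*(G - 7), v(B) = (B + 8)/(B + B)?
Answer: -220230485409/140 ≈ -1.5731e+9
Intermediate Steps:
v(B) = (8 + B)/(2*B) (v(B) = (8 + B)/((2*B)) = (8 + B)*(1/(2*B)) = (8 + B)/(2*B))
T(j) = 1 - (8 + j)/(4*j)
w(G) = G*(-7 + G)
(T(70) + w(-188))*(-48284 + 5375) = ((3/4 - 2/70) - 188*(-7 - 188))*(-48284 + 5375) = ((3/4 - 2*1/70) - 188*(-195))*(-42909) = ((3/4 - 1/35) + 36660)*(-42909) = (101/140 + 36660)*(-42909) = (5132501/140)*(-42909) = -220230485409/140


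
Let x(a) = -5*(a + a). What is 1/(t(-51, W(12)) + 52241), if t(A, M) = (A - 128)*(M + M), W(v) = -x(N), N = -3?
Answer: 1/62981 ≈ 1.5878e-5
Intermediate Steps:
x(a) = -10*a
W(v) = -30 (W(v) = -(-10)*(-3) = -1*30 = -30)
t(A, M) = 2*M*(-128 + A) (t(A, M) = (-128 + A)*(2*M) = 2*M*(-128 + A))
1/(t(-51, W(12)) + 52241) = 1/(2*(-30)*(-128 - 51) + 52241) = 1/(2*(-30)*(-179) + 52241) = 1/(10740 + 52241) = 1/62981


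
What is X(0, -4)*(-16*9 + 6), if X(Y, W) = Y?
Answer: 0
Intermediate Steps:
X(0, -4)*(-16*9 + 6) = 0*(-16*9 + 6) = 0*(-144 + 6) = 0*(-138) = 0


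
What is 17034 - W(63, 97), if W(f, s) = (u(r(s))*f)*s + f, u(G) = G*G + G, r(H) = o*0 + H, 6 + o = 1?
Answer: -58074195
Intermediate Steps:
o = -5 (o = -6 + 1 = -5)
r(H) = H (r(H) = -5*0 + H = 0 + H = H)
u(G) = G + G² (u(G) = G² + G = G + G²)
W(f, s) = f + f*s²*(1 + s) (W(f, s) = ((s*(1 + s))*f)*s + f = (f*s*(1 + s))*s + f = f*s²*(1 + s) + f = f + f*s²*(1 + s))
17034 - W(63, 97) = 17034 - 63*(1 + 97²*(1 + 97)) = 17034 - 63*(1 + 9409*98) = 17034 - 63*(1 + 922082) = 17034 - 63*922083 = 17034 - 1*58091229 = 17034 - 58091229 = -58074195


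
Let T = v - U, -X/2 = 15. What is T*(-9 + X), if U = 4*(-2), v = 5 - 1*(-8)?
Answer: -819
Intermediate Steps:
X = -30 (X = -2*15 = -30)
v = 13 (v = 5 + 8 = 13)
U = -8
T = 21 (T = 13 - 1*(-8) = 13 + 8 = 21)
T*(-9 + X) = 21*(-9 - 30) = 21*(-39) = -819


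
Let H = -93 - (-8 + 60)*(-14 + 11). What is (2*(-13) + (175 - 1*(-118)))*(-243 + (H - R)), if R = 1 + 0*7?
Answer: -48327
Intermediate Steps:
R = 1 (R = 1 + 0 = 1)
H = 63 (H = -93 - 52*(-3) = -93 - 1*(-156) = -93 + 156 = 63)
(2*(-13) + (175 - 1*(-118)))*(-243 + (H - R)) = (2*(-13) + (175 - 1*(-118)))*(-243 + (63 - 1*1)) = (-26 + (175 + 118))*(-243 + (63 - 1)) = (-26 + 293)*(-243 + 62) = 267*(-181) = -48327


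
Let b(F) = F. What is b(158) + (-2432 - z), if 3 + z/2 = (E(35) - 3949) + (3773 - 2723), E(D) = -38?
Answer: 3606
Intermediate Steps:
z = -5880 (z = -6 + 2*((-38 - 3949) + (3773 - 2723)) = -6 + 2*(-3987 + 1050) = -6 + 2*(-2937) = -6 - 5874 = -5880)
b(158) + (-2432 - z) = 158 + (-2432 - 1*(-5880)) = 158 + (-2432 + 5880) = 158 + 3448 = 3606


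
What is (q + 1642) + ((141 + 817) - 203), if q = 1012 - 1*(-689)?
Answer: 4098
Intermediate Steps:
q = 1701 (q = 1012 + 689 = 1701)
(q + 1642) + ((141 + 817) - 203) = (1701 + 1642) + ((141 + 817) - 203) = 3343 + (958 - 203) = 3343 + 755 = 4098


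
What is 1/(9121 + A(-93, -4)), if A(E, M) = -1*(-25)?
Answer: 1/9146 ≈ 0.00010934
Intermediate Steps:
A(E, M) = 25
1/(9121 + A(-93, -4)) = 1/(9121 + 25) = 1/9146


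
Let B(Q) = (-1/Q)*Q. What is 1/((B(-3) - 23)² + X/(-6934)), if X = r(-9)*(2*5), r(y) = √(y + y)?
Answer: 384642848/221554280473 + 17335*I*√2/1329325682838 ≈ 0.0017361 + 1.8442e-8*I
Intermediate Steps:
B(Q) = -1
r(y) = √2*√y (r(y) = √(2*y) = √2*√y)
X = 30*I*√2 (X = (√2*√(-9))*(2*5) = (√2*(3*I))*10 = (3*I*√2)*10 = 30*I*√2 ≈ 42.426*I)
1/((B(-3) - 23)² + X/(-6934)) = 1/((-1 - 23)² + (30*I*√2)/(-6934)) = 1/((-24)² + (30*I*√2)*(-1/6934)) = 1/(576 - 15*I*√2/3467)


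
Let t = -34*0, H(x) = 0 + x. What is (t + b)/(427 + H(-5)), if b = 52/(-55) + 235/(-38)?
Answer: -14901/881980 ≈ -0.016895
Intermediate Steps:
H(x) = x
t = 0
b = -14901/2090 (b = 52*(-1/55) + 235*(-1/38) = -52/55 - 235/38 = -14901/2090 ≈ -7.1297)
(t + b)/(427 + H(-5)) = (0 - 14901/2090)/(427 - 5) = -14901/2090/422 = -14901/2090*1/422 = -14901/881980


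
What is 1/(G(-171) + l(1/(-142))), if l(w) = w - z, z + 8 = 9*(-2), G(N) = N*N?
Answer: 142/4155913 ≈ 3.4168e-5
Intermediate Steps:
G(N) = N²
z = -26 (z = -8 + 9*(-2) = -8 - 18 = -26)
l(w) = 26 + w (l(w) = w - 1*(-26) = w + 26 = 26 + w)
1/(G(-171) + l(1/(-142))) = 1/((-171)² + (26 + 1/(-142))) = 1/(29241 + (26 - 1/142)) = 1/(29241 + 3691/142) = 1/(4155913/142) = 142/4155913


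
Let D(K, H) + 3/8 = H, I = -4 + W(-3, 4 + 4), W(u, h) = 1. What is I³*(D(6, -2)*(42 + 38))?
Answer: 5130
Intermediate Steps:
I = -3 (I = -4 + 1 = -3)
D(K, H) = -3/8 + H
I³*(D(6, -2)*(42 + 38)) = (-3)³*((-3/8 - 2)*(42 + 38)) = -(-513)*80/8 = -27*(-190) = 5130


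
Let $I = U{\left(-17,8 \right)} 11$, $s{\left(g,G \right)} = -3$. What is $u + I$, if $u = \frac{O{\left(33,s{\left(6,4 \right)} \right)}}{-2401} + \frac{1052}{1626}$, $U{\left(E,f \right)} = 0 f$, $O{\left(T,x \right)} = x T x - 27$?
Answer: $\frac{1043416}{1952013} \approx 0.53453$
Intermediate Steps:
$O{\left(T,x \right)} = -27 + T x^{2}$ ($O{\left(T,x \right)} = T x x - 27 = T x^{2} - 27 = -27 + T x^{2}$)
$U{\left(E,f \right)} = 0$
$u = \frac{1043416}{1952013}$ ($u = \frac{-27 + 33 \left(-3\right)^{2}}{-2401} + \frac{1052}{1626} = \left(-27 + 33 \cdot 9\right) \left(- \frac{1}{2401}\right) + 1052 \cdot \frac{1}{1626} = \left(-27 + 297\right) \left(- \frac{1}{2401}\right) + \frac{526}{813} = 270 \left(- \frac{1}{2401}\right) + \frac{526}{813} = - \frac{270}{2401} + \frac{526}{813} = \frac{1043416}{1952013} \approx 0.53453$)
$I = 0$ ($I = 0 \cdot 11 = 0$)
$u + I = \frac{1043416}{1952013} + 0 = \frac{1043416}{1952013}$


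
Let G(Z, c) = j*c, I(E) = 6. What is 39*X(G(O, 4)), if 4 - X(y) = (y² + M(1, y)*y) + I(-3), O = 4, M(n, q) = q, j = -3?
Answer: -11310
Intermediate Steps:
G(Z, c) = -3*c
X(y) = -2 - 2*y² (X(y) = 4 - ((y² + y*y) + 6) = 4 - ((y² + y²) + 6) = 4 - (2*y² + 6) = 4 - (6 + 2*y²) = 4 + (-6 - 2*y²) = -2 - 2*y²)
39*X(G(O, 4)) = 39*(-2 - 2*(-3*4)²) = 39*(-2 - 2*(-12)²) = 39*(-2 - 2*144) = 39*(-2 - 288) = 39*(-290) = -11310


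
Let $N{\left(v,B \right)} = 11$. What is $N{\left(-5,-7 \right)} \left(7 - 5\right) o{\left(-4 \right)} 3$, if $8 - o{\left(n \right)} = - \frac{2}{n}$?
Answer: $495$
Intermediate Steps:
$o{\left(n \right)} = 8 + \frac{2}{n}$ ($o{\left(n \right)} = 8 - - \frac{2}{n} = 8 + \frac{2}{n}$)
$N{\left(-5,-7 \right)} \left(7 - 5\right) o{\left(-4 \right)} 3 = 11 \left(7 - 5\right) \left(8 + \frac{2}{-4}\right) 3 = 11 \cdot 2 \left(8 + 2 \left(- \frac{1}{4}\right)\right) 3 = 11 \cdot 2 \left(8 - \frac{1}{2}\right) 3 = 11 \cdot 2 \cdot \frac{15}{2} \cdot 3 = 11 \cdot 15 \cdot 3 = 165 \cdot 3 = 495$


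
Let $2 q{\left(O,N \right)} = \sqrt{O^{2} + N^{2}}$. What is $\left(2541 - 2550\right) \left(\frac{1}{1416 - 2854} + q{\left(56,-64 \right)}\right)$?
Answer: $\frac{9}{1438} - 36 \sqrt{113} \approx -382.68$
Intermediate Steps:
$q{\left(O,N \right)} = \frac{\sqrt{N^{2} + O^{2}}}{2}$ ($q{\left(O,N \right)} = \frac{\sqrt{O^{2} + N^{2}}}{2} = \frac{\sqrt{N^{2} + O^{2}}}{2}$)
$\left(2541 - 2550\right) \left(\frac{1}{1416 - 2854} + q{\left(56,-64 \right)}\right) = \left(2541 - 2550\right) \left(\frac{1}{1416 - 2854} + \frac{\sqrt{\left(-64\right)^{2} + 56^{2}}}{2}\right) = - 9 \left(\frac{1}{-1438} + \frac{\sqrt{4096 + 3136}}{2}\right) = - 9 \left(- \frac{1}{1438} + \frac{\sqrt{7232}}{2}\right) = - 9 \left(- \frac{1}{1438} + \frac{8 \sqrt{113}}{2}\right) = - 9 \left(- \frac{1}{1438} + 4 \sqrt{113}\right) = \frac{9}{1438} - 36 \sqrt{113}$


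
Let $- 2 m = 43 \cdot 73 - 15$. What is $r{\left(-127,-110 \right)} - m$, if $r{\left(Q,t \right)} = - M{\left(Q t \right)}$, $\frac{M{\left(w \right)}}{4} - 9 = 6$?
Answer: $1502$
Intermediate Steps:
$M{\left(w \right)} = 60$ ($M{\left(w \right)} = 36 + 4 \cdot 6 = 36 + 24 = 60$)
$m = -1562$ ($m = - \frac{43 \cdot 73 - 15}{2} = - \frac{3139 - 15}{2} = \left(- \frac{1}{2}\right) 3124 = -1562$)
$r{\left(Q,t \right)} = -60$ ($r{\left(Q,t \right)} = \left(-1\right) 60 = -60$)
$r{\left(-127,-110 \right)} - m = -60 - -1562 = -60 + 1562 = 1502$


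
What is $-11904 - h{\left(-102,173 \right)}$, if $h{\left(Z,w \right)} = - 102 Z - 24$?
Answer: $-22284$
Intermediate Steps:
$h{\left(Z,w \right)} = -24 - 102 Z$
$-11904 - h{\left(-102,173 \right)} = -11904 - \left(-24 - -10404\right) = -11904 - \left(-24 + 10404\right) = -11904 - 10380 = -22284$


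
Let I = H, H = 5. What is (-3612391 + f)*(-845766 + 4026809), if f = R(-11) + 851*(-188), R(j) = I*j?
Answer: -12000274768662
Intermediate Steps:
I = 5
R(j) = 5*j
f = -160043 (f = 5*(-11) + 851*(-188) = -55 - 159988 = -160043)
(-3612391 + f)*(-845766 + 4026809) = (-3612391 - 160043)*(-845766 + 4026809) = -3772434*3181043 = -12000274768662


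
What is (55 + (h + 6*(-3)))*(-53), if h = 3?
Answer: -2120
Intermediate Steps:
(55 + (h + 6*(-3)))*(-53) = (55 + (3 + 6*(-3)))*(-53) = (55 + (3 - 18))*(-53) = (55 - 15)*(-53) = 40*(-53) = -2120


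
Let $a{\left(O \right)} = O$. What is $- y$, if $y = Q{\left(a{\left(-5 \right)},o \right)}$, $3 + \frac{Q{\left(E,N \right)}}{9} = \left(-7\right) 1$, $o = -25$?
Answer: $90$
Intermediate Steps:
$Q{\left(E,N \right)} = -90$ ($Q{\left(E,N \right)} = -27 + 9 \left(\left(-7\right) 1\right) = -27 + 9 \left(-7\right) = -27 - 63 = -90$)
$y = -90$
$- y = \left(-1\right) \left(-90\right) = 90$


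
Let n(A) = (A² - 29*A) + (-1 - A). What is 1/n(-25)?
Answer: 1/1374 ≈ 0.00072780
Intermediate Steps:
n(A) = -1 + A² - 30*A
1/n(-25) = 1/(-1 + (-25)² - 30*(-25)) = 1/(-1 + 625 + 750) = 1/1374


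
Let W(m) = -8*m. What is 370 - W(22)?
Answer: 546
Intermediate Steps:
370 - W(22) = 370 - (-8)*22 = 370 - 1*(-176) = 370 + 176 = 546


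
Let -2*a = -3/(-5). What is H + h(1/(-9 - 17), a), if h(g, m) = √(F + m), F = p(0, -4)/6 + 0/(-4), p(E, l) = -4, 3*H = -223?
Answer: -223/3 + I*√870/30 ≈ -74.333 + 0.98319*I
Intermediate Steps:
H = -223/3 (H = (⅓)*(-223) = -223/3 ≈ -74.333)
a = -3/10 (a = -(-3)/(2*(-5)) = -(-3)*(-1)/(2*5) = -½*⅗ = -3/10 ≈ -0.30000)
F = -⅔ (F = -4/6 + 0/(-4) = -4*⅙ + 0*(-¼) = -⅔ + 0 = -⅔ ≈ -0.66667)
h(g, m) = √(-⅔ + m)
H + h(1/(-9 - 17), a) = -223/3 + √(-6 + 9*(-3/10))/3 = -223/3 + √(-6 - 27/10)/3 = -223/3 + √(-87/10)/3 = -223/3 + (I*√870/10)/3 = -223/3 + I*√870/30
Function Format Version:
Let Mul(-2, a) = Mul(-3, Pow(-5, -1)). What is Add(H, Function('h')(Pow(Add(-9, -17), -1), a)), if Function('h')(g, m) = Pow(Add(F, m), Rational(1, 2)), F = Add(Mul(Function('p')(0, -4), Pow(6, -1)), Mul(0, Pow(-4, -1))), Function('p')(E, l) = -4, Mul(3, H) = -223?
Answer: Add(Rational(-223, 3), Mul(Rational(1, 30), I, Pow(870, Rational(1, 2)))) ≈ Add(-74.333, Mul(0.98319, I))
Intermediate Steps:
H = Rational(-223, 3) (H = Mul(Rational(1, 3), -223) = Rational(-223, 3) ≈ -74.333)
a = Rational(-3, 10) (a = Mul(Rational(-1, 2), Mul(-3, Pow(-5, -1))) = Mul(Rational(-1, 2), Mul(-3, Rational(-1, 5))) = Mul(Rational(-1, 2), Rational(3, 5)) = Rational(-3, 10) ≈ -0.30000)
F = Rational(-2, 3) (F = Add(Mul(-4, Pow(6, -1)), Mul(0, Pow(-4, -1))) = Add(Mul(-4, Rational(1, 6)), Mul(0, Rational(-1, 4))) = Add(Rational(-2, 3), 0) = Rational(-2, 3) ≈ -0.66667)
Function('h')(g, m) = Pow(Add(Rational(-2, 3), m), Rational(1, 2))
Add(H, Function('h')(Pow(Add(-9, -17), -1), a)) = Add(Rational(-223, 3), Mul(Rational(1, 3), Pow(Add(-6, Mul(9, Rational(-3, 10))), Rational(1, 2)))) = Add(Rational(-223, 3), Mul(Rational(1, 3), Pow(Add(-6, Rational(-27, 10)), Rational(1, 2)))) = Add(Rational(-223, 3), Mul(Rational(1, 3), Pow(Rational(-87, 10), Rational(1, 2)))) = Add(Rational(-223, 3), Mul(Rational(1, 3), Mul(Rational(1, 10), I, Pow(870, Rational(1, 2))))) = Add(Rational(-223, 3), Mul(Rational(1, 30), I, Pow(870, Rational(1, 2))))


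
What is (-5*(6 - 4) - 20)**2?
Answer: 900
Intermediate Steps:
(-5*(6 - 4) - 20)**2 = (-5*2 - 20)**2 = (-10 - 20)**2 = (-30)**2 = 900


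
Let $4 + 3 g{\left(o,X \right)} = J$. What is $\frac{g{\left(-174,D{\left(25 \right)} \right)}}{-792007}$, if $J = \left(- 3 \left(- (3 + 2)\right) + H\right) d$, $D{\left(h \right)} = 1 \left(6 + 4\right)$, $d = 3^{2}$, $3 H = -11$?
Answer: $- \frac{98}{2376021} \approx -4.1245 \cdot 10^{-5}$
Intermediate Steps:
$H = - \frac{11}{3}$ ($H = \frac{1}{3} \left(-11\right) = - \frac{11}{3} \approx -3.6667$)
$d = 9$
$D{\left(h \right)} = 10$ ($D{\left(h \right)} = 1 \cdot 10 = 10$)
$J = 102$ ($J = \left(- 3 \left(- (3 + 2)\right) - \frac{11}{3}\right) 9 = \left(- 3 \left(\left(-1\right) 5\right) - \frac{11}{3}\right) 9 = \left(\left(-3\right) \left(-5\right) - \frac{11}{3}\right) 9 = \left(15 - \frac{11}{3}\right) 9 = \frac{34}{3} \cdot 9 = 102$)
$g{\left(o,X \right)} = \frac{98}{3}$ ($g{\left(o,X \right)} = - \frac{4}{3} + \frac{1}{3} \cdot 102 = - \frac{4}{3} + 34 = \frac{98}{3}$)
$\frac{g{\left(-174,D{\left(25 \right)} \right)}}{-792007} = \frac{98}{3 \left(-792007\right)} = \frac{98}{3} \left(- \frac{1}{792007}\right) = - \frac{98}{2376021}$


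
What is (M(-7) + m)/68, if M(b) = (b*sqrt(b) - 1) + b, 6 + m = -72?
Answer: -43/34 - 7*I*sqrt(7)/68 ≈ -1.2647 - 0.27236*I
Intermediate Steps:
m = -78 (m = -6 - 72 = -78)
M(b) = -1 + b + b**(3/2) (M(b) = (b**(3/2) - 1) + b = (-1 + b**(3/2)) + b = -1 + b + b**(3/2))
(M(-7) + m)/68 = ((-1 - 7 + (-7)**(3/2)) - 78)/68 = ((-1 - 7 - 7*I*sqrt(7)) - 78)*(1/68) = ((-8 - 7*I*sqrt(7)) - 78)*(1/68) = (-86 - 7*I*sqrt(7))*(1/68) = -43/34 - 7*I*sqrt(7)/68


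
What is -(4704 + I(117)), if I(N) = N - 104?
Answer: -4717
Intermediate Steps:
I(N) = -104 + N
-(4704 + I(117)) = -(4704 + (-104 + 117)) = -(4704 + 13) = -1*4717 = -4717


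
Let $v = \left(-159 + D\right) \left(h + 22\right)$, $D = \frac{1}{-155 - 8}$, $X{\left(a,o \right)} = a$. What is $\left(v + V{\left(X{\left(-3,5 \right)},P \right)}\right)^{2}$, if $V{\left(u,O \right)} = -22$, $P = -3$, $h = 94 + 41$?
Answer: $\frac{16586983034944}{26569} \approx 6.243 \cdot 10^{8}$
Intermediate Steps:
$h = 135$
$D = - \frac{1}{163}$ ($D = \frac{1}{-163} = - \frac{1}{163} \approx -0.006135$)
$v = - \frac{4069126}{163}$ ($v = \left(-159 - \frac{1}{163}\right) \left(135 + 22\right) = \left(- \frac{25918}{163}\right) 157 = - \frac{4069126}{163} \approx -24964.0$)
$\left(v + V{\left(X{\left(-3,5 \right)},P \right)}\right)^{2} = \left(- \frac{4069126}{163} - 22\right)^{2} = \left(- \frac{4072712}{163}\right)^{2} = \frac{16586983034944}{26569}$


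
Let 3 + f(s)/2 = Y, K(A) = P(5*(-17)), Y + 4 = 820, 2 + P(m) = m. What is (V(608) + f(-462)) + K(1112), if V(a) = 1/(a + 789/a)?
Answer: 570127775/370453 ≈ 1539.0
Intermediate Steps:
P(m) = -2 + m
Y = 816 (Y = -4 + 820 = 816)
K(A) = -87 (K(A) = -2 + 5*(-17) = -2 - 85 = -87)
f(s) = 1626 (f(s) = -6 + 2*816 = -6 + 1632 = 1626)
(V(608) + f(-462)) + K(1112) = (608/(789 + 608²) + 1626) - 87 = (608/(789 + 369664) + 1626) - 87 = (608/370453 + 1626) - 87 = 602357186/370453 - 87 = 570127775/370453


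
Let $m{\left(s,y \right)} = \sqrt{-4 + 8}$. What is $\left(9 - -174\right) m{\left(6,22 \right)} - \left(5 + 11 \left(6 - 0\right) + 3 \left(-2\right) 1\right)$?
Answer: $301$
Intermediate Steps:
$m{\left(s,y \right)} = 2$ ($m{\left(s,y \right)} = \sqrt{4} = 2$)
$\left(9 - -174\right) m{\left(6,22 \right)} - \left(5 + 11 \left(6 - 0\right) + 3 \left(-2\right) 1\right) = \left(9 - -174\right) 2 - \left(5 + 11 \left(6 - 0\right) + 3 \left(-2\right) 1\right) = \left(9 + 174\right) 2 - \left(-1 + 11 \left(6 + 0\right)\right) = 183 \cdot 2 - 65 = 366 - 65 = 301$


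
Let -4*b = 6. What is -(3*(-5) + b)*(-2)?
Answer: -33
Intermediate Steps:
b = -3/2 (b = -¼*6 = -3/2 ≈ -1.5000)
-(3*(-5) + b)*(-2) = -(3*(-5) - 3/2)*(-2) = -(-15 - 3/2)*(-2) = -1*(-33/2)*(-2) = (33/2)*(-2) = -33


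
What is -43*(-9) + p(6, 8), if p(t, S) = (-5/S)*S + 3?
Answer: 385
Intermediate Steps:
p(t, S) = -2 (p(t, S) = -5 + 3 = -2)
-43*(-9) + p(6, 8) = -43*(-9) - 2 = 387 - 2 = 385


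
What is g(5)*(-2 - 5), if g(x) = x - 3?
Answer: -14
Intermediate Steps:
g(x) = -3 + x
g(5)*(-2 - 5) = (-3 + 5)*(-2 - 5) = 2*(-7) = -14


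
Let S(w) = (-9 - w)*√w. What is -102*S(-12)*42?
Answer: -25704*I*√3 ≈ -44521.0*I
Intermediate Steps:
S(w) = √w*(-9 - w)
-102*S(-12)*42 = -102*√(-12)*(-9 - 1*(-12))*42 = -102*2*I*√3*(-9 + 12)*42 = -102*2*I*√3*3*42 = -612*I*√3*42 = -25704*I*√3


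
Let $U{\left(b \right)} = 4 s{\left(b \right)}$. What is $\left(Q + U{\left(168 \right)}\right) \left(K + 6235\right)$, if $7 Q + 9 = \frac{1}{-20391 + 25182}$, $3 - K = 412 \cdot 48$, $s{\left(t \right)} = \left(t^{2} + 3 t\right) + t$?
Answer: $- \frac{7496759345660}{4791} \approx -1.5648 \cdot 10^{9}$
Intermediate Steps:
$s{\left(t \right)} = t^{2} + 4 t$
$U{\left(b \right)} = 4 b \left(4 + b\right)$
$K = -19773$ ($K = 3 - 412 \cdot 48 = 3 - 19776 = -19773$)
$Q = - \frac{43118}{33537}$ ($Q = - \frac{9}{7} + \frac{1}{7 \left(-20391 + 25182\right)} = - \frac{9}{7} + \frac{1}{7 \cdot 4791} = - \frac{9}{7} + \frac{1}{7} \cdot \frac{1}{4791} = - \frac{9}{7} + \frac{1}{33537} = - \frac{43118}{33537} \approx -1.2857$)
$\left(Q + U{\left(168 \right)}\right) \left(K + 6235\right) = \left(- \frac{43118}{33537} + 4 \cdot 168 \left(4 + 168\right)\right) \left(-19773 + 6235\right) = \left(- \frac{43118}{33537} + 4 \cdot 168 \cdot 172\right) \left(-13538\right) = \left(- \frac{43118}{33537} + 115584\right) \left(-13538\right) = \frac{3876297490}{33537} \left(-13538\right) = - \frac{7496759345660}{4791}$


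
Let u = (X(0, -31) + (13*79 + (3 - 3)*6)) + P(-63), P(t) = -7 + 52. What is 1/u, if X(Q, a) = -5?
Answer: 1/1067 ≈ 0.00093721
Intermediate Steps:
P(t) = 45
u = 1067 (u = (-5 + (13*79 + (3 - 3)*6)) + 45 = (-5 + (1027 + 0*6)) + 45 = (-5 + (1027 + 0)) + 45 = (-5 + 1027) + 45 = 1022 + 45 = 1067)
1/u = 1/1067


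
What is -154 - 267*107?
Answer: -28723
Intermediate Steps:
-154 - 267*107 = -154 - 28569 = -28723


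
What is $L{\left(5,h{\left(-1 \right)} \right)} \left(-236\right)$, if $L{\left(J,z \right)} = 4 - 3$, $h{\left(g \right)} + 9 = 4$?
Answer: $-236$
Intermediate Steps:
$h{\left(g \right)} = -5$ ($h{\left(g \right)} = -9 + 4 = -5$)
$L{\left(J,z \right)} = 1$
$L{\left(5,h{\left(-1 \right)} \right)} \left(-236\right) = 1 \left(-236\right) = -236$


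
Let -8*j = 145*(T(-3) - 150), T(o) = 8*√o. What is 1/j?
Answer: 20/54839 + 16*I*√3/822585 ≈ 0.0003647 + 3.369e-5*I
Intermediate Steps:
j = 10875/4 - 145*I*√3 (j = -145*(8*√(-3) - 150)/8 = -145*(8*(I*√3) - 150)/8 = -145*(8*I*√3 - 150)/8 = -145*(-150 + 8*I*√3)/8 = -(-21750 + 1160*I*√3)/8 = 10875/4 - 145*I*√3 ≈ 2718.8 - 251.15*I)
1/j = 1/(10875/4 - 145*I*√3)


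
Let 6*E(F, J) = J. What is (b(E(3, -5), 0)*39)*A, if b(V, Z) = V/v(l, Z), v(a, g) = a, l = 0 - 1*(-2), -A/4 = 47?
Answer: 3055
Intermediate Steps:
A = -188 (A = -4*47 = -188)
l = 2 (l = 0 + 2 = 2)
E(F, J) = J/6
b(V, Z) = V/2
(b(E(3, -5), 0)*39)*A = ((((1/6)*(-5))/2)*39)*(-188) = (((1/2)*(-5/6))*39)*(-188) = -5/12*39*(-188) = -65/4*(-188) = 3055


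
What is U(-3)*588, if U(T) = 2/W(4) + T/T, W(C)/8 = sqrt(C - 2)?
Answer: 588 + 147*sqrt(2)/2 ≈ 691.94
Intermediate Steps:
W(C) = 8*sqrt(-2 + C) (W(C) = 8*sqrt(C - 2) = 8*sqrt(-2 + C))
U(T) = 1 + sqrt(2)/8 (U(T) = 2/((8*sqrt(-2 + 4))) + T/T = 2/((8*sqrt(2))) + 1 = 2*(sqrt(2)/16) + 1 = sqrt(2)/8 + 1 = 1 + sqrt(2)/8)
U(-3)*588 = (1 + sqrt(2)/8)*588 = 588 + 147*sqrt(2)/2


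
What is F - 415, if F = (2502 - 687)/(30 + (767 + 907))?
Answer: -235115/568 ≈ -413.94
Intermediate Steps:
F = 605/568 (F = 1815/(30 + 1674) = 1815/1704 = 1815*(1/1704) = 605/568 ≈ 1.0651)
F - 415 = 605/568 - 415 = -235115/568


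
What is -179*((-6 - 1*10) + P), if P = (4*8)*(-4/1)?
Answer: 25776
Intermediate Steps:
P = -128 (P = 32*(-4*1) = 32*(-4) = -128)
-179*((-6 - 1*10) + P) = -179*((-6 - 1*10) - 128) = -179*((-6 - 10) - 128) = -179*(-16 - 128) = -179*(-144) = 25776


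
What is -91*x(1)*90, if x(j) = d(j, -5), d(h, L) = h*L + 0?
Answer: 40950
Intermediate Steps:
d(h, L) = L*h (d(h, L) = L*h + 0 = L*h)
x(j) = -5*j
-91*x(1)*90 = -(-455)*90 = -91*(-5)*90 = 455*90 = 40950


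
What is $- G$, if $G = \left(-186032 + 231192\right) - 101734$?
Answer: $56574$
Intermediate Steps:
$G = -56574$ ($G = 45160 - 101734 = -56574$)
$- G = \left(-1\right) \left(-56574\right) = 56574$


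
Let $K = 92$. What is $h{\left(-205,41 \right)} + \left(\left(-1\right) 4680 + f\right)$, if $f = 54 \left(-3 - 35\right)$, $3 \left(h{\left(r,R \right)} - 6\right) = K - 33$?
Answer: $- \frac{20119}{3} \approx -6706.3$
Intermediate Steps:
$h{\left(r,R \right)} = \frac{77}{3}$ ($h{\left(r,R \right)} = 6 + \frac{92 - 33}{3} = 6 + \frac{1}{3} \cdot 59 = 6 + \frac{59}{3} = \frac{77}{3}$)
$f = -2052$ ($f = 54 \left(-38\right) = -2052$)
$h{\left(-205,41 \right)} + \left(\left(-1\right) 4680 + f\right) = \frac{77}{3} - 6732 = - \frac{20119}{3}$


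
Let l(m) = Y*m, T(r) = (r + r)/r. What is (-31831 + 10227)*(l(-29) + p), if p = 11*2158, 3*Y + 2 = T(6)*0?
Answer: -1539760288/3 ≈ -5.1325e+8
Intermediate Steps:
T(r) = 2 (T(r) = (2*r)/r = 2)
Y = -⅔ (Y = -⅔ + (2*0)/3 = -⅔ + (⅓)*0 = -⅔ + 0 = -⅔ ≈ -0.66667)
p = 23738
l(m) = -2*m/3
(-31831 + 10227)*(l(-29) + p) = (-31831 + 10227)*(-⅔*(-29) + 23738) = -21604*(58/3 + 23738) = -21604*71272/3 = -1539760288/3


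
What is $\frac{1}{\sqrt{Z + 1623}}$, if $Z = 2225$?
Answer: $\frac{\sqrt{962}}{1924} \approx 0.016121$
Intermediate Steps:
$\frac{1}{\sqrt{Z + 1623}} = \frac{1}{\sqrt{2225 + 1623}} = \frac{1}{\sqrt{3848}} = \frac{1}{2 \sqrt{962}} = \frac{\sqrt{962}}{1924}$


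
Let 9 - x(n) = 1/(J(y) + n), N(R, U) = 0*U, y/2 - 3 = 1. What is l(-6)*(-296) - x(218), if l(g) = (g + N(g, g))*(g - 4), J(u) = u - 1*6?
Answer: -3909179/220 ≈ -17769.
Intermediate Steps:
y = 8 (y = 6 + 2*1 = 6 + 2 = 8)
J(u) = -6 + u (J(u) = u - 6 = -6 + u)
N(R, U) = 0
x(n) = 9 - 1/(2 + n) (x(n) = 9 - 1/((-6 + 8) + n) = 9 - 1/(2 + n))
l(g) = g*(-4 + g) (l(g) = (g + 0)*(g - 4) = g*(-4 + g))
l(-6)*(-296) - x(218) = -6*(-4 - 6)*(-296) - (17 + 9*218)/(2 + 218) = -6*(-10)*(-296) - (17 + 1962)/220 = 60*(-296) - 1979/220 = -17760 - 1*1979/220 = -17760 - 1979/220 = -3909179/220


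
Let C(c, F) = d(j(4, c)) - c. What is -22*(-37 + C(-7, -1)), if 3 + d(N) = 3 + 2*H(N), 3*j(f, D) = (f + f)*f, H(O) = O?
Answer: 572/3 ≈ 190.67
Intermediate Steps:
j(f, D) = 2*f²/3 (j(f, D) = ((f + f)*f)/3 = ((2*f)*f)/3 = (2*f²)/3 = 2*f²/3)
d(N) = 2*N (d(N) = -3 + (3 + 2*N) = 2*N)
C(c, F) = 64/3 - c (C(c, F) = 2*((⅔)*4²) - c = 2*((⅔)*16) - c = 2*(32/3) - c = 64/3 - c)
-22*(-37 + C(-7, -1)) = -22*(-37 + (64/3 - 1*(-7))) = -22*(-37 + (64/3 + 7)) = -22*(-37 + 85/3) = -22*(-26/3) = 572/3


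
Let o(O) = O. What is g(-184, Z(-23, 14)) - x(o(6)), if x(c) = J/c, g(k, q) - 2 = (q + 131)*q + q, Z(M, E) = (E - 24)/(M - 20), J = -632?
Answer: 765958/5547 ≈ 138.08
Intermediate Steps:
Z(M, E) = (-24 + E)/(-20 + M)
g(k, q) = 2 + q + q*(131 + q) (g(k, q) = 2 + ((q + 131)*q + q) = 2 + ((131 + q)*q + q) = 2 + (q*(131 + q) + q) = 2 + (q + q*(131 + q)) = 2 + q + q*(131 + q))
x(c) = -632/c
g(-184, Z(-23, 14)) - x(o(6)) = (2 + ((-24 + 14)/(-20 - 23))² + 132*((-24 + 14)/(-20 - 23))) - (-632)/6 = (2 + (-10/(-43))² + 132*(-10/(-43))) - (-632)/6 = (2 + (-1/43*(-10))² + 132*(-1/43*(-10))) - 1*(-316/3) = (2 + (10/43)² + 132*(10/43)) + 316/3 = (2 + 100/1849 + 1320/43) + 316/3 = 60558/1849 + 316/3 = 765958/5547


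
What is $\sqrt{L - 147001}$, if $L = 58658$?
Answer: $23 i \sqrt{167} \approx 297.23 i$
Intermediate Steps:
$\sqrt{L - 147001} = \sqrt{58658 - 147001} = \sqrt{-88343} = 23 i \sqrt{167}$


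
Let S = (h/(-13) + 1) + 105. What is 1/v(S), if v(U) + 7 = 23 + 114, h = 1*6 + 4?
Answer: 1/130 ≈ 0.0076923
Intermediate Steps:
h = 10 (h = 6 + 4 = 10)
S = 1368/13 (S = (10/(-13) + 1) + 105 = (10*(-1/13) + 1) + 105 = (-10/13 + 1) + 105 = 3/13 + 105 = 1368/13 ≈ 105.23)
v(U) = 130 (v(U) = -7 + (23 + 114) = -7 + 137 = 130)
1/v(S) = 1/130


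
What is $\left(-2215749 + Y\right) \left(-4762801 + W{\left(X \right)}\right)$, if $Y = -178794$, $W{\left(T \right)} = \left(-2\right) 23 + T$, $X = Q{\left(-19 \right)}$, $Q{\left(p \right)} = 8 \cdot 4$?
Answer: $11404765318545$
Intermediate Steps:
$Q{\left(p \right)} = 32$
$X = 32$
$W{\left(T \right)} = -46 + T$
$\left(-2215749 + Y\right) \left(-4762801 + W{\left(X \right)}\right) = \left(-2215749 - 178794\right) \left(-4762801 + \left(-46 + 32\right)\right) = - 2394543 \left(-4762801 - 14\right) = \left(-2394543\right) \left(-4762815\right) = 11404765318545$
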